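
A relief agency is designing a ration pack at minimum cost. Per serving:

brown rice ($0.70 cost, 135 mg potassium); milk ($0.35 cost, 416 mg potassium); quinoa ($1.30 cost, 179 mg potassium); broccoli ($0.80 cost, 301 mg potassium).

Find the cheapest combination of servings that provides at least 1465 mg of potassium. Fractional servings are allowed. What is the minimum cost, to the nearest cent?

Cost per mg of potassium: milk $0.0008, broccoli $0.0027, brown rice $0.0052, quinoa $0.0073.
With no serving limits, use only milk: 1465 mg / 416 mg = 3.522 servings × $0.35 = $1.23.

$1.23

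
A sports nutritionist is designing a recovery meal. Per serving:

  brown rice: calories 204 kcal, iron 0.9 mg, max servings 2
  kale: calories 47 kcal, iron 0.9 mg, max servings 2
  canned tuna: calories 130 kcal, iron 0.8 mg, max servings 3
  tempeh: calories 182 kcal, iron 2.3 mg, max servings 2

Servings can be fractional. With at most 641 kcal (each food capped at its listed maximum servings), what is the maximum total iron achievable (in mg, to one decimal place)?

7.5 mg

Iron per kcal: kale 0.01915, tempeh 0.01264, canned tuna 0.006154, brown rice 0.004412.
Take 2 servings of kale: uses 94 kcal, +1.8 mg iron (running total 1.8 mg).
Take 2 servings of tempeh: uses 364 kcal, +4.6 mg iron (running total 6.4 mg).
Take 1.408 servings of canned tuna: uses 183 kcal, +1.1 mg iron (running total 7.5 mg).
Filling greedily by iron-per-kcal is optimal for one linear limit, giving 7.5 mg.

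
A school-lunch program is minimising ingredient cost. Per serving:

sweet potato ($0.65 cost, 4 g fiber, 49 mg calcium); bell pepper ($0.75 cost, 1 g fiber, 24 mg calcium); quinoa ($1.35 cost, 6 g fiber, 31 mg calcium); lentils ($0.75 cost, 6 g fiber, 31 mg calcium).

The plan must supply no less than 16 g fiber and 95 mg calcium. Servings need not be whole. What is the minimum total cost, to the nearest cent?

An LP optimum is at a vertex; with two nutrient constraints at most two foods are used. Check each candidate.
sweet potato only: max(16/4, 95/49) = 4 servings → $2.60.
bell pepper only: max(16/1, 95/24) = 16 servings → $12.00.
quinoa only: max(16/6, 95/31) = 3.065 servings → $4.14.
lentils only: max(16/6, 95/31) = 3.065 servings → $2.30.
sweet potato + bell pepper with both targets exact would need a negative amount; discard.
sweet potato + quinoa with both tight: 0.4353 servings and 2.376 servings → $3.49.
sweet potato + lentils with both tight: 0.4353 servings and 2.376 servings → $2.07.
bell pepper + quinoa with both tight: 0.6549 servings and 2.558 servings → $3.94.
bell pepper + lentils with both tight: 0.6549 servings and 2.558 servings → $2.41.
quinoa + lentils (both tight): parallel constraints — no distinct corner.
So the least-cost plan costs $2.07.

$2.07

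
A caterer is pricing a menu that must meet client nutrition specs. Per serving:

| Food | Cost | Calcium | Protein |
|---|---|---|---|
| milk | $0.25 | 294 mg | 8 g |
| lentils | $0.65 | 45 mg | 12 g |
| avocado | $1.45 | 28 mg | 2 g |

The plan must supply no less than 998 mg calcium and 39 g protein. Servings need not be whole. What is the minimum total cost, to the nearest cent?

$1.22

This is a tiny linear program; its minimum lies at a vertex of the feasible set. List the vertices and price them.
milk only: max(998/294, 39/8) = 4.875 servings → $1.22.
lentils only: max(998/45, 39/12) = 22.18 servings → $14.42.
avocado only: max(998/28, 39/2) = 35.64 servings → $51.68.
milk + lentils with both tight: 3.226 servings and 1.099 servings → $1.52.
milk + avocado with both tight: 2.484 servings and 9.566 servings → $14.49.
lentils + avocado: the both-tight solution has a negative serving — not a feasible corner.
Cheapest feasible corner: $1.22.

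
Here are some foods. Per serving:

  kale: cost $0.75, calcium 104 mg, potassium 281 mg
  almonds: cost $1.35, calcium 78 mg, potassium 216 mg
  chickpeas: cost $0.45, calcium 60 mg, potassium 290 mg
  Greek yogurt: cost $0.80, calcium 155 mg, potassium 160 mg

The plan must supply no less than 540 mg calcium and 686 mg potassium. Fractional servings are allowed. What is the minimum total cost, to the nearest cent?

kale only: max(540/104, 686/281) = 5.192 servings → $3.89.
almonds only: max(540/78, 686/216) = 6.923 servings → $9.35.
chickpeas only: max(540/60, 686/290) = 9 servings → $4.05.
Greek yogurt only: max(540/155, 686/160) = 4.287 servings → $3.43.
kale + almonds: the both-tight solution has a negative serving — not a feasible corner.
kale + chickpeas with both targets exact would need a negative amount; discard.
kale + Greek yogurt with both tight: 0.7405 servings and 2.987 servings → $2.94.
almonds + chickpeas with both targets exact would need a negative amount; discard.
almonds + Greek yogurt with both tight: 0.949 servings and 3.006 servings → $3.69.
chickpeas + Greek yogurt with both tight: 0.5638 servings and 3.266 servings → $2.87.
So the least-cost plan costs $2.87.

$2.87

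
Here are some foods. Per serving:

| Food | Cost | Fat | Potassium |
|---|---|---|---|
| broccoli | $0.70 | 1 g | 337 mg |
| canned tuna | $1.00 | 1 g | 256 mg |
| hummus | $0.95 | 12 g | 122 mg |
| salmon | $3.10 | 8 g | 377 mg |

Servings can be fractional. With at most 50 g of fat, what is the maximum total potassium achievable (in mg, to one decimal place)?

16850.0 mg

Potassium per g fat: broccoli 337, canned tuna 256, salmon 47.12, hummus 10.17.
With no serving limits, spend the whole fat allowance on broccoli: 50 g / 1 g × 337 mg = 16850.0 mg.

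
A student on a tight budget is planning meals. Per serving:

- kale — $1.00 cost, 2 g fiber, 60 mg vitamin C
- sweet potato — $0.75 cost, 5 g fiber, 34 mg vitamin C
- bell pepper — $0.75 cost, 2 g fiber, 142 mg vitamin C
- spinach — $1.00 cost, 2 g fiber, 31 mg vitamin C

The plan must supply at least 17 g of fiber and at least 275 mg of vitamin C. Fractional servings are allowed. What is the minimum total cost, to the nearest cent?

kale only: max(17/2, 275/60) = 8.5 servings → $8.50.
sweet potato only: max(17/5, 275/34) = 8.088 servings → $6.07.
bell pepper only: max(17/2, 275/142) = 8.5 servings → $6.38.
spinach only: max(17/2, 275/31) = 8.871 servings → $8.87.
kale + sweet potato with both tight: 3.435 servings and 2.026 servings → $4.95.
kale + bell pepper with both targets exact would need a negative amount; discard.
kale + spinach with both tight: 0.3966 servings and 8.103 servings → $8.50.
sweet potato + bell pepper with both tight: 2.903 servings and 1.241 servings → $3.11.
sweet potato + spinach: the both-tight solution has a negative serving — not a feasible corner.
bell pepper + spinach with both tight: 0.1036 servings and 8.396 servings → $8.47.
Cheapest feasible corner: $3.11.

$3.11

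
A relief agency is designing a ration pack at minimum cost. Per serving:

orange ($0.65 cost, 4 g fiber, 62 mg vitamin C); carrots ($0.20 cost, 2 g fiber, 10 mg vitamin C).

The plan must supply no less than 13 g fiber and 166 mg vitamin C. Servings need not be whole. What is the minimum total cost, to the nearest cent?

The cheapest plan sits at a corner of the feasible region — with two constraints it uses at most two foods.
orange only: max(13/4, 166/62) = 3.25 servings → $2.11.
carrots only: max(13/2, 166/10) = 16.6 servings → $3.32.
orange + carrots with both tight: 2.405 servings and 1.69 servings → $1.90.
The minimum over all feasible corners is $1.90.

$1.90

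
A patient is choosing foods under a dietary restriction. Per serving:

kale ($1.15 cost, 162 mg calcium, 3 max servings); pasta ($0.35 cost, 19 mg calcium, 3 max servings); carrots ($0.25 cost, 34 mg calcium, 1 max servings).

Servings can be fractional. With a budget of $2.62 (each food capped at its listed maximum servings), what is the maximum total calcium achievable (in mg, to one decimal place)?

369.1 mg

Calcium per dollar: kale 140.9, carrots 136, pasta 54.29.
Take 2.278 servings of kale: spends $2.62, +369.1 mg calcium (running total 369.1 mg).
Greedy by best ratio exhausts the cost allowance optimally: 369.1 mg.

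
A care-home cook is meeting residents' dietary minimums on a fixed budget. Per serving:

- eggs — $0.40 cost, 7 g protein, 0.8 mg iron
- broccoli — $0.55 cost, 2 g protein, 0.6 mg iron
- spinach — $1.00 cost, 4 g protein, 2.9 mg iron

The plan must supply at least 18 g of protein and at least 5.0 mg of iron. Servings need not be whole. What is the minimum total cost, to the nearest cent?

$1.96

An LP optimum is at a vertex; with two nutrient constraints at most two foods are used. Check each candidate.
eggs only: max(18/7, 5.0/0.8) = 6.25 servings → $2.50.
broccoli only: max(18/2, 5.0/0.6) = 9 servings → $4.95.
spinach only: max(18/4, 5.0/2.9) = 4.5 servings → $4.50.
eggs + broccoli with both tight: 0.3077 servings and 7.923 servings → $4.48.
eggs + spinach with both tight: 1.883 servings and 1.205 servings → $1.96.
broccoli + spinach with both targets exact would need a negative amount; discard.
Cheapest feasible corner: $1.96.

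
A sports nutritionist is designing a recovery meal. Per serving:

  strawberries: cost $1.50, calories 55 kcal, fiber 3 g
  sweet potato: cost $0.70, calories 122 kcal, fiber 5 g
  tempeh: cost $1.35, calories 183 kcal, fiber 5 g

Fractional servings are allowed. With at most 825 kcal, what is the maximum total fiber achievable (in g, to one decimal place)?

45.0 g

Fiber per kcal: strawberries 0.05455, sweet potato 0.04098, tempeh 0.02732.
With no serving limits, spend the whole calories allowance on strawberries: 825 kcal / 55 kcal × 3 g = 45.0 g.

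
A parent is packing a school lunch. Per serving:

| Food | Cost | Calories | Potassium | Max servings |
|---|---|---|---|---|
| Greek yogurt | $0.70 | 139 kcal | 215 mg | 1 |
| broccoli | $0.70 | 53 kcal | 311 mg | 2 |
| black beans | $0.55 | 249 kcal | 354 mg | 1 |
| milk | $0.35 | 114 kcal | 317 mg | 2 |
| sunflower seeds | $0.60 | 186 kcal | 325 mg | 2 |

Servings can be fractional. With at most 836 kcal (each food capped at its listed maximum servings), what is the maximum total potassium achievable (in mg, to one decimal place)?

2107.1 mg

Potassium per kcal: broccoli 5.868, milk 2.781, sunflower seeds 1.747, Greek yogurt 1.547, black beans 1.422.
Take 2 servings of broccoli: uses 106 kcal, +622.0 mg potassium (running total 622.0 mg).
Take 2 servings of milk: uses 228 kcal, +634.0 mg potassium (running total 1256.0 mg).
Take 2 servings of sunflower seeds: uses 372 kcal, +650.0 mg potassium (running total 1906.0 mg).
Take 0.9353 servings of Greek yogurt: uses 130 kcal, +201.1 mg potassium (running total 2107.1 mg).
Filling greedily by potassium-per-kcal is optimal for one linear limit, giving 2107.1 mg.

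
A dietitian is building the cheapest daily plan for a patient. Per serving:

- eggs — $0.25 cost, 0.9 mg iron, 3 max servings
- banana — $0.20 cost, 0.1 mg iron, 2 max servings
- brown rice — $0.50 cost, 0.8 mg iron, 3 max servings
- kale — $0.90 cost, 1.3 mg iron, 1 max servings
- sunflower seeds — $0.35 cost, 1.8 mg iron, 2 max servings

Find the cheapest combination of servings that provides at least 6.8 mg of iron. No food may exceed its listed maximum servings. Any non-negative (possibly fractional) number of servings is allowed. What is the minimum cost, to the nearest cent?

Cost per mg of iron: sunflower seeds $0.1944, eggs $0.2778, brown rice $0.6250, kale $0.6923, banana $2.0000.
Take 2 servings of sunflower seeds: +3.6 mg iron for $0.70 (total $0.70, still need 3.2 mg).
Take 3 servings of eggs: +2.7 mg iron for $0.75 (total $1.45, still need 0.5 mg).
Take 0.625 servings of brown rice: +0.5 mg iron for $0.31 (total $1.76, still need 0.0 mg).
Filling from the cheapest source first is optimal under one linear minimum: $1.76.

$1.76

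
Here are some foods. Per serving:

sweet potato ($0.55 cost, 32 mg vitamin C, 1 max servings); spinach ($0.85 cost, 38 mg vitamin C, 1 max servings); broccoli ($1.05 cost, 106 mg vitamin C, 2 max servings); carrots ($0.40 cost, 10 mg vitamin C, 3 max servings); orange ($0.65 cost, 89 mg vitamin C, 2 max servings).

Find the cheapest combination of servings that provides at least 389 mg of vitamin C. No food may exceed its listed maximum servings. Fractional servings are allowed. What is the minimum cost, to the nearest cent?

$3.39

Cost per mg of vitamin C: orange $0.0073, broccoli $0.0099, sweet potato $0.0172, spinach $0.0224, carrots $0.0400.
Take 2 servings of orange: +178.0 mg vitamin C for $1.30 (total $1.30, still need 211.0 mg).
Take 1.991 servings of broccoli: +211.0 mg vitamin C for $2.09 (total $3.39, still need 0.0 mg).
Greedy by cheapest-per-mg is optimal for a single linear constraint, so the minimum cost is $3.39.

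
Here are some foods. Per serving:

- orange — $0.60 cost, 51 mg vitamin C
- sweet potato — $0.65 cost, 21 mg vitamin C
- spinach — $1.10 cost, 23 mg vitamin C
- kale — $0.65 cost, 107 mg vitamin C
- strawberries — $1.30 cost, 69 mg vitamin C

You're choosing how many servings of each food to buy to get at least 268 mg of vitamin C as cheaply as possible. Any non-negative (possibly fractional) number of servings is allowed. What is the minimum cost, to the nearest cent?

$1.63

Cost per mg of vitamin C: kale $0.0061, orange $0.0118, strawberries $0.0188, sweet potato $0.0310, spinach $0.0478.
With no serving limits, use only kale: 268 mg / 107 mg = 2.505 servings × $0.65 = $1.63.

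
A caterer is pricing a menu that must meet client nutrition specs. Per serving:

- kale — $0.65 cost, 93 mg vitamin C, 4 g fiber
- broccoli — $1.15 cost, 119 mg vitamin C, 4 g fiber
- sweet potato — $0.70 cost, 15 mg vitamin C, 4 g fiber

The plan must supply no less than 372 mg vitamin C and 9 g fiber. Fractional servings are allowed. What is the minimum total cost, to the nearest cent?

kale only: max(372/93, 9/4) = 4 servings → $2.60.
broccoli only: max(372/119, 9/4) = 3.126 servings → $3.59.
sweet potato only: max(372/15, 9/4) = 24.8 servings → $17.36.
kale + broccoli with both targets exact would need a negative amount; discard.
kale + sweet potato: intersection lies outside the first quadrant.
broccoli + sweet potato with both targets exact would need a negative amount; discard.
The minimum over all feasible corners is $2.60.

$2.60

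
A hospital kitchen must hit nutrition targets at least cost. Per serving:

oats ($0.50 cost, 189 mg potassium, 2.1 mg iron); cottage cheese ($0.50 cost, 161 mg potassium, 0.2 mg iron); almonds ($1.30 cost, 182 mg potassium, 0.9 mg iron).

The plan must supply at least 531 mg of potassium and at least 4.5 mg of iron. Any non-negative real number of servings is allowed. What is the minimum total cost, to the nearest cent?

The cheapest plan sits at a corner of the feasible region — with two constraints it uses at most two foods.
oats only: max(531/189, 4.5/2.1) = 2.81 servings → $1.40.
cottage cheese only: max(531/161, 4.5/0.2) = 22.5 servings → $11.25.
almonds only: max(531/182, 4.5/0.9) = 5 servings → $6.50.
oats + cottage cheese with both tight: 2.059 servings and 0.8811 servings → $1.47.
oats + almonds with both tight: 1.608 servings and 1.248 servings → $2.43.
cottage cheese + almonds: the both-tight solution has a negative serving — not a feasible corner.
Cheapest feasible corner: $1.40.

$1.40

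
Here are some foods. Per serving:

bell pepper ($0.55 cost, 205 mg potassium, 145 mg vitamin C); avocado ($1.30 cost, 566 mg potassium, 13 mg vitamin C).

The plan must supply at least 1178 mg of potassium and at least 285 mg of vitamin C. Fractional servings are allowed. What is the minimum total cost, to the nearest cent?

A basic optimal solution has at most two foods positive. Try each food alone and each pair with both targets met exactly.
bell pepper only: max(1178/205, 285/145) = 5.746 servings → $3.16.
avocado only: max(1178/566, 285/13) = 21.92 servings → $28.50.
bell pepper + avocado with both tight: 1.839 servings and 1.415 servings → $2.85.
The minimum over all feasible corners is $2.85.

$2.85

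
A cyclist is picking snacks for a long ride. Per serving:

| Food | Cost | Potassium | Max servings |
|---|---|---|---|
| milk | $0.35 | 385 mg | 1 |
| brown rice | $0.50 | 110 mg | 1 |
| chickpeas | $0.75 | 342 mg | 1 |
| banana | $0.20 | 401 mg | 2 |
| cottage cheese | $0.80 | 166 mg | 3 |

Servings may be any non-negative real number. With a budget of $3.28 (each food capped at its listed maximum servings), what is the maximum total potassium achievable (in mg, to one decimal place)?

1904.6 mg

Potassium per dollar: banana 2005, milk 1100, chickpeas 456, brown rice 220, cottage cheese 207.5.
Take 2 servings of banana: spends $0.40, +802.0 mg potassium (running total 802.0 mg).
Take 1 serving of milk: spends $0.35, +385.0 mg potassium (running total 1187.0 mg).
Take 1 serving of chickpeas: spends $0.75, +342.0 mg potassium (running total 1529.0 mg).
Take 1 serving of brown rice: spends $0.50, +110.0 mg potassium (running total 1639.0 mg).
Take 1.6 servings of cottage cheese: spends $1.28, +265.6 mg potassium (running total 1904.6 mg).
Greedy by best ratio exhausts the cost allowance optimally: 1904.6 mg.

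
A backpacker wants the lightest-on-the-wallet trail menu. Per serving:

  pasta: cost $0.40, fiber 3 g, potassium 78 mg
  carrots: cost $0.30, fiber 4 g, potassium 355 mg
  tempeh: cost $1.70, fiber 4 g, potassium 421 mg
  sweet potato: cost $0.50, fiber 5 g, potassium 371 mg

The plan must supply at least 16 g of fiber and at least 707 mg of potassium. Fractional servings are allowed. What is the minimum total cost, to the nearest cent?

$1.20

For a min-cost LP with two ≥-constraints, a basic feasible solution has at most two positive variables.
pasta only: max(16/3, 707/78) = 9.064 servings → $3.63.
carrots only: max(16/4, 707/355) = 4 servings → $1.20.
tempeh only: max(16/4, 707/421) = 4 servings → $6.80.
sweet potato only: max(16/5, 707/371) = 3.2 servings → $1.60.
pasta + carrots with both tight: 3.788 servings and 1.159 servings → $1.86.
pasta + tempeh with both tight: 4.109 servings and 0.918 servings → $3.20.
pasta + sweet potato with both tight: 3.321 servings and 1.207 servings → $1.93.
carrots + tempeh with both targets exact would need a negative amount; discard.
carrots + sweet potato with both targets exact would need a negative amount; discard.
tempeh + sweet potato: the both-tight solution has a negative serving — not a feasible corner.
The minimum over all feasible corners is $1.20.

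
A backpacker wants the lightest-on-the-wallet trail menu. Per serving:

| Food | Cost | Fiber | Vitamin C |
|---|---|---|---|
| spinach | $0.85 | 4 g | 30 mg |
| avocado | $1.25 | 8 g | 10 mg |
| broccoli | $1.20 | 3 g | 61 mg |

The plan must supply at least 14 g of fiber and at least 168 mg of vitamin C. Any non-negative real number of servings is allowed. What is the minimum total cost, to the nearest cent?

Minimising a linear cost over {fiber ≥ 14, vitamin C ≥ 168, servings ≥ 0} — the optimum is at a vertex, using one or two foods.
spinach only: max(14/4, 168/30) = 5.6 servings → $4.76.
avocado only: max(14/8, 168/10) = 16.8 servings → $21.00.
broccoli only: max(14/3, 168/61) = 4.667 servings → $5.60.
spinach + avocado with both targets exact would need a negative amount; discard.
spinach + broccoli with both tight: 2.273 servings and 1.636 servings → $3.90.
avocado + broccoli with both tight: 0.7642 servings and 2.629 servings → $4.11.
So the least-cost plan costs $3.90.

$3.90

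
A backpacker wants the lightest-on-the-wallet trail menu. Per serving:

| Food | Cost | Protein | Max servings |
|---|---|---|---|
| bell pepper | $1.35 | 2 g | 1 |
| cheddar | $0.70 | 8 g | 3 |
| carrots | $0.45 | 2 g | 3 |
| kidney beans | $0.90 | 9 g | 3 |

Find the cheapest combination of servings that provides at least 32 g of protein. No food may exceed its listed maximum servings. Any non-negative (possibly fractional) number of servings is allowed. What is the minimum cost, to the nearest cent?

Cost per g of protein: cheddar $0.0875, kidney beans $0.1000, carrots $0.2250, bell pepper $0.6750.
Take 3 servings of cheddar: +24.0 g protein for $2.10 (total $2.10, still need 8.0 g).
Take 0.8889 servings of kidney beans: +8.0 g protein for $0.80 (total $2.90, still need 0.0 g).
Filling from the cheapest source first is optimal under one linear minimum: $2.90.

$2.90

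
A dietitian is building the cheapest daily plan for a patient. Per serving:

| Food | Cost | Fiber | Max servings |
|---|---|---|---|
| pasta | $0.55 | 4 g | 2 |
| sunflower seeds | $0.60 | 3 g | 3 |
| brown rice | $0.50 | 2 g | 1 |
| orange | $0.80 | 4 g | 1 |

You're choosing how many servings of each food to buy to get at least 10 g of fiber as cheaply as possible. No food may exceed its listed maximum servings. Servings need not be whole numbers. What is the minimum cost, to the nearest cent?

$1.50

Cost per g of fiber: pasta $0.1375, sunflower seeds $0.2000, orange $0.2000, brown rice $0.2500.
Take 2 servings of pasta: +8.0 g fiber for $1.10 (total $1.10, still need 2.0 g).
Take 0.6667 servings of sunflower seeds: +2.0 g fiber for $0.40 (total $1.50, still need 0.0 g).
Filling from the cheapest source first is optimal under one linear minimum: $1.50.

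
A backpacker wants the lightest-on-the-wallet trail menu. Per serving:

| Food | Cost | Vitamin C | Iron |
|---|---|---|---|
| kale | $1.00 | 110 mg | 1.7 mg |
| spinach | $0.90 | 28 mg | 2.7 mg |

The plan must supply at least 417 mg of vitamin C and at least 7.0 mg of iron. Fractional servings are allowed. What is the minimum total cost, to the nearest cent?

An LP optimum is at a vertex; with two nutrient constraints at most two foods are used. Check each candidate.
kale only: max(417/110, 7.0/1.7) = 4.118 servings → $4.12.
spinach only: max(417/28, 7.0/2.7) = 14.89 servings → $13.40.
kale + spinach with both tight: 3.729 servings and 0.245 servings → $3.95.
The minimum over all feasible corners is $3.95.

$3.95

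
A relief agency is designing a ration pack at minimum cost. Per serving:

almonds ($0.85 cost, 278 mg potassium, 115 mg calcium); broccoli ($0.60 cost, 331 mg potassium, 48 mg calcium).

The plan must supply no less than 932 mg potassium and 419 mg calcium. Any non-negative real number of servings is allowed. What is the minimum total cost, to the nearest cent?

$3.10

The cheapest plan sits at a corner of the feasible region — with two constraints it uses at most two foods.
almonds only: max(932/278, 419/115) = 3.643 servings → $3.10.
broccoli only: max(932/331, 419/48) = 8.729 servings → $5.24.
almonds + broccoli with both targets exact would need a negative amount; discard.
Cheapest feasible corner: $3.10.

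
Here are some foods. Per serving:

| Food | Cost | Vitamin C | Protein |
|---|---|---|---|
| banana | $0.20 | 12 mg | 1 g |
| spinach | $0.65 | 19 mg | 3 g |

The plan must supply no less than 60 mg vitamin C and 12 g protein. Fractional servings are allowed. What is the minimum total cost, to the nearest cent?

$2.40

For a min-cost LP with two ≥-constraints, a basic feasible solution has at most two positive variables.
banana only: max(60/12, 12/1) = 12 servings → $2.40.
spinach only: max(60/19, 12/3) = 4 servings → $2.60.
banana + spinach: the both-tight solution has a negative serving — not a feasible corner.
The minimum over all feasible corners is $2.40.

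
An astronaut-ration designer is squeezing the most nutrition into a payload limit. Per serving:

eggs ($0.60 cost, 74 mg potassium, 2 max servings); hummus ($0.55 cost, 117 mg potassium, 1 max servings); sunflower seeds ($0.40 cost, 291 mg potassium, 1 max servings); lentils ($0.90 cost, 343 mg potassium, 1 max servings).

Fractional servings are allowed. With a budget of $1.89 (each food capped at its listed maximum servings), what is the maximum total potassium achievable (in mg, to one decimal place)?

Potassium per dollar: sunflower seeds 727.5, lentils 381.1, hummus 212.7, eggs 123.3.
Take 1 serving of sunflower seeds: spends $0.40, +291.0 mg potassium (running total 291.0 mg).
Take 1 serving of lentils: spends $0.90, +343.0 mg potassium (running total 634.0 mg).
Take 1 serving of hummus: spends $0.55, +117.0 mg potassium (running total 751.0 mg).
Take 0.06667 servings of eggs: spends $0.04, +4.9 mg potassium (running total 755.9 mg).
Filling greedily by potassium-per-dollar is optimal for one linear limit, giving 755.9 mg.

755.9 mg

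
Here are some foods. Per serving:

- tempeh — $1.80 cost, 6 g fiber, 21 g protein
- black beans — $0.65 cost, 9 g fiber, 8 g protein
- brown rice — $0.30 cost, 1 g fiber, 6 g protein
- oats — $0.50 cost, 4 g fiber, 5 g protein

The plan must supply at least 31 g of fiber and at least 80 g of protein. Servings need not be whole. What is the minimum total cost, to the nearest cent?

Two binding constraints pin down two serving amounts, so the optimal mix uses at most two foods. The candidates are each food alone (scaled to the tighter of fiber/protein) and each pair with both constraints tight.
tempeh only: max(31/6, 80/21) = 5.167 servings → $9.30.
black beans only: max(31/9, 80/8) = 10 servings → $6.50.
brown rice only: max(31/1, 80/6) = 31 servings → $9.30.
oats only: max(31/4, 80/5) = 16 servings → $8.00.
tempeh + black beans with both tight: 3.348 servings and 1.213 servings → $6.81.
tempeh + brown rice: the both-tight solution has a negative serving — not a feasible corner.
tempeh + oats with both tight: 3.056 servings and 3.167 servings → $7.08.
black beans + brown rice with both tight: 2.304 servings and 10.26 servings → $4.58.
black beans + oats with both targets exact would need a negative amount; discard.
brown rice + oats with both tight: 8.684 servings and 5.579 servings → $5.39.
Cheapest feasible corner: $4.58.

$4.58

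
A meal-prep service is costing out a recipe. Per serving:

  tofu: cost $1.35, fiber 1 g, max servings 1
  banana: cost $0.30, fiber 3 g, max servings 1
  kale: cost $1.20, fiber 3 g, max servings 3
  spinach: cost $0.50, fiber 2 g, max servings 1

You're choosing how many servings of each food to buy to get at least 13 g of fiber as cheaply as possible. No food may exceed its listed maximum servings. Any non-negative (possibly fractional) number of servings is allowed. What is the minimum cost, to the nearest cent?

$4.00

Cost per g of fiber: banana $0.1000, spinach $0.2500, kale $0.4000, tofu $1.3500.
Take 1 serving of banana: +3.0 g fiber for $0.30 (total $0.30, still need 10.0 g).
Take 1 serving of spinach: +2.0 g fiber for $0.50 (total $0.80, still need 8.0 g).
Take 2.667 servings of kale: +8.0 g fiber for $3.20 (total $4.00, still need 0.0 g).
Greedy by cheapest-per-g is optimal for a single linear constraint, so the minimum cost is $4.00.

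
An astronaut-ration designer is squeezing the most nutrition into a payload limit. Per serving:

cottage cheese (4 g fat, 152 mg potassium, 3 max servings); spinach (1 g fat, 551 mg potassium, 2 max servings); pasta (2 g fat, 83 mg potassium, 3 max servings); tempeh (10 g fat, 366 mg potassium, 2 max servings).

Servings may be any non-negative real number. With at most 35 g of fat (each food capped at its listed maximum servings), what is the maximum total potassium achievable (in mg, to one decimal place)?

Potassium per g fat: spinach 551, pasta 41.5, cottage cheese 38, tempeh 36.6.
Take 2 servings of spinach: uses 2 g fat, +1102.0 mg potassium (running total 1102.0 mg).
Take 3 servings of pasta: uses 6 g fat, +249.0 mg potassium (running total 1351.0 mg).
Take 3 servings of cottage cheese: uses 12 g fat, +456.0 mg potassium (running total 1807.0 mg).
Take 1.5 servings of tempeh: uses 15 g fat, +549.0 mg potassium (running total 2356.0 mg).
Filling greedily by potassium-per-g fat is optimal for one linear limit, giving 2356.0 mg.

2356.0 mg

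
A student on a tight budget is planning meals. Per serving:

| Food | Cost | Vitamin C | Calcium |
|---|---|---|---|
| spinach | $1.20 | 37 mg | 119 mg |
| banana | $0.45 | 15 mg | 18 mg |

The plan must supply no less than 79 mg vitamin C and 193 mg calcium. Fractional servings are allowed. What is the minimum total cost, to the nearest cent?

spinach only: max(79/37, 193/119) = 2.135 servings → $2.56.
banana only: max(79/15, 193/18) = 10.72 servings → $4.83.
spinach + banana with both tight: 1.316 servings and 2.02 servings → $2.49.
The minimum over all feasible corners is $2.49.

$2.49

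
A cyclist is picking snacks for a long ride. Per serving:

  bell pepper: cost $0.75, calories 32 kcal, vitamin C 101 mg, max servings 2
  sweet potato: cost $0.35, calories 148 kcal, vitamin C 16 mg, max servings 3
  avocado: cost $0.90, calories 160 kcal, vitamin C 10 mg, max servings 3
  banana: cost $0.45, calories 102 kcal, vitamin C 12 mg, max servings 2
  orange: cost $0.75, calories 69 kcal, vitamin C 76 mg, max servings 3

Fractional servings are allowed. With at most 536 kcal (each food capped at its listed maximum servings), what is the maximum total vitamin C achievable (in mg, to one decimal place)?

Vitamin C per kcal: bell pepper 3.156, orange 1.101, banana 0.1176, sweet potato 0.1081, avocado 0.0625.
Take 2 servings of bell pepper: uses 64 kcal, +202.0 mg vitamin C (running total 202.0 mg).
Take 3 servings of orange: uses 207 kcal, +228.0 mg vitamin C (running total 430.0 mg).
Take 2 servings of banana: uses 204 kcal, +24.0 mg vitamin C (running total 454.0 mg).
Take 0.4122 servings of sweet potato: uses 61 kcal, +6.6 mg vitamin C (running total 460.6 mg).
Filling greedily by vitamin C-per-kcal is optimal for one linear limit, giving 460.6 mg.

460.6 mg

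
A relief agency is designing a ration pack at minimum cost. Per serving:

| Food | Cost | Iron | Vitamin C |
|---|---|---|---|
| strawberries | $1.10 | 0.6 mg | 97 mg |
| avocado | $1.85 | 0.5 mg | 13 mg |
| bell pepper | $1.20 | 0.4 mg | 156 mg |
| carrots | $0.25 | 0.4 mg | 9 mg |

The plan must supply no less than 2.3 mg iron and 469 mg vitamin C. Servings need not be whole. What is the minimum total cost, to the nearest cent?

Minimising a linear cost over {iron ≥ 2.3, vitamin C ≥ 469, servings ≥ 0} — the optimum is at a vertex, using one or two foods.
strawberries only: max(2.3/0.6, 469/97) = 4.835 servings → $5.32.
avocado only: max(2.3/0.5, 469/13) = 36.08 servings → $66.74.
bell pepper only: max(2.3/0.4, 469/156) = 5.75 servings → $6.90.
carrots only: max(2.3/0.4, 469/9) = 52.11 servings → $13.03.
strawberries + avocado: the both-tight solution has a negative serving — not a feasible corner.
strawberries + bell pepper with both tight: 3.124 servings and 1.064 servings → $4.71.
strawberries + carrots with both targets exact would need a negative amount; discard.
avocado + bell pepper with both tight: 2.352 servings and 2.81 servings → $7.72.
avocado + carrots with both targets exact would need a negative amount; discard.
bell pepper + carrots with both tight: 2.838 servings and 2.912 servings → $4.13.
The minimum over all feasible corners is $4.13.

$4.13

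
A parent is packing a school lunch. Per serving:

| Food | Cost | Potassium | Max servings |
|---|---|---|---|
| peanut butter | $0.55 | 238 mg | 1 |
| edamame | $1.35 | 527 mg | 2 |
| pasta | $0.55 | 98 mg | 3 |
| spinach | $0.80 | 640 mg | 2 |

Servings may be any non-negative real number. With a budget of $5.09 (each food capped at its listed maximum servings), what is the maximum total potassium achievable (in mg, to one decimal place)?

2614.8 mg

Potassium per dollar: spinach 800, peanut butter 432.7, edamame 390.4, pasta 178.2.
Take 2 servings of spinach: spends $1.60, +1280.0 mg potassium (running total 1280.0 mg).
Take 1 serving of peanut butter: spends $0.55, +238.0 mg potassium (running total 1518.0 mg).
Take 2 servings of edamame: spends $2.70, +1054.0 mg potassium (running total 2572.0 mg).
Take 0.4364 servings of pasta: spends $0.24, +42.8 mg potassium (running total 2614.8 mg).
Greedy by best ratio exhausts the cost allowance optimally: 2614.8 mg.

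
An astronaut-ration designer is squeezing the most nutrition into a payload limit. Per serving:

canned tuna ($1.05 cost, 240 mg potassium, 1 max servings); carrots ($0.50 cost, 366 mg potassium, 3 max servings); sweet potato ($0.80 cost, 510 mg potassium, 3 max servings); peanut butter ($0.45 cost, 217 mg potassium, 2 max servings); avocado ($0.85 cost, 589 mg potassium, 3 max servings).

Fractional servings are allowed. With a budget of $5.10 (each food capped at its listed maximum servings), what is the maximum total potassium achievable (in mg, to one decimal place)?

3534.4 mg

Potassium per dollar: carrots 732, avocado 692.9, sweet potato 637.5, peanut butter 482.2, canned tuna 228.6.
Take 3 servings of carrots: spends $1.50, +1098.0 mg potassium (running total 1098.0 mg).
Take 3 servings of avocado: spends $2.55, +1767.0 mg potassium (running total 2865.0 mg).
Take 1.312 servings of sweet potato: spends $1.05, +669.4 mg potassium (running total 3534.4 mg).
Filling greedily by potassium-per-dollar is optimal for one linear limit, giving 3534.4 mg.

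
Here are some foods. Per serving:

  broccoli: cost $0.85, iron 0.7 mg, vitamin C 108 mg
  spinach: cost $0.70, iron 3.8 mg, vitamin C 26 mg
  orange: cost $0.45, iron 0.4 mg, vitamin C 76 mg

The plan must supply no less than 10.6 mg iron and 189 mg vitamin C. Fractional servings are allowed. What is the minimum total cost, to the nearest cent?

Compare the cost at each extreme point of the feasible region.
broccoli only: max(10.6/0.7, 189/108) = 15.14 servings → $12.87.
spinach only: max(10.6/3.8, 189/26) = 7.269 servings → $5.09.
orange only: max(10.6/0.4, 189/76) = 26.5 servings → $11.93.
broccoli + spinach with both tight: 1.129 servings and 2.582 servings → $2.77.
broccoli + orange with both targets exact would need a negative amount; discard.
spinach + orange with both tight: 2.622 servings and 1.59 servings → $2.55.
Cheapest feasible corner: $2.55.

$2.55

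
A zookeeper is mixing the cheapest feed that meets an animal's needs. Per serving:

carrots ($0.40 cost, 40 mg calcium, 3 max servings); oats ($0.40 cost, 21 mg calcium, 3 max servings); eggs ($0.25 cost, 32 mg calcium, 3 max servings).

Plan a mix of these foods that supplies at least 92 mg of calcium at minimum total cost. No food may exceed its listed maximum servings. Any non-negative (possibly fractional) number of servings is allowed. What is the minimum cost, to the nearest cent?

$0.72

Cost per mg of calcium: eggs $0.0078, carrots $0.0100, oats $0.0190.
Take 2.875 servings of eggs: +92.0 mg calcium for $0.72 (total $0.72, still need 0.0 mg).
Filling from the cheapest source first is optimal under one linear minimum: $0.72.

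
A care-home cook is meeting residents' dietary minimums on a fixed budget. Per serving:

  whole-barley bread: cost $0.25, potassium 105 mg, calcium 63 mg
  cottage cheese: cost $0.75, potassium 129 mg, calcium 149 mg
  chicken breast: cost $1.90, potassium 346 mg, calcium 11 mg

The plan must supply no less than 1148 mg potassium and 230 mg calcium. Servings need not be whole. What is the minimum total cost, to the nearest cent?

An LP optimum is at a vertex; with two nutrient constraints at most two foods are used. Check each candidate.
whole-barley bread only: max(1148/105, 230/63) = 10.93 servings → $2.73.
cottage cheese only: max(1148/129, 230/149) = 8.899 servings → $6.67.
chicken breast only: max(1148/346, 230/11) = 20.91 servings → $39.73.
whole-barley bread + cottage cheese with both targets exact would need a negative amount; discard.
whole-barley bread + chicken breast with both tight: 3.243 servings and 2.334 servings → $5.24.
cottage cheese + chicken breast with both tight: 1.335 servings and 2.82 servings → $6.36.
Cheapest feasible corner: $2.73.

$2.73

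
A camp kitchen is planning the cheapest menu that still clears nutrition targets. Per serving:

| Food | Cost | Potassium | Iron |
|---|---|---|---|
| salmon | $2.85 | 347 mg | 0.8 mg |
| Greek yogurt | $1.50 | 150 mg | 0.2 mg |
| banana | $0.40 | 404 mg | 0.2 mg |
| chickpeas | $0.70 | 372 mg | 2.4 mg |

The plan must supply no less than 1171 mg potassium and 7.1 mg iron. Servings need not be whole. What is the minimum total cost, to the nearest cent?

$2.14

Minimising a linear cost over {potassium ≥ 1171, iron ≥ 7.1, servings ≥ 0} — the optimum is at a vertex, using one or two foods.
salmon only: max(1171/347, 7.1/0.8) = 8.875 servings → $25.29.
Greek yogurt only: max(1171/150, 7.1/0.2) = 35.5 servings → $53.25.
banana only: max(1171/404, 7.1/0.2) = 35.5 servings → $14.20.
chickpeas only: max(1171/372, 7.1/2.4) = 3.148 servings → $2.20.
salmon + Greek yogurt: the both-tight solution has a negative serving — not a feasible corner.
salmon + banana: intersection lies outside the first quadrant.
salmon + chickpeas with both tight: 0.3161 servings and 2.853 servings → $2.90.
Greek yogurt + banana with both targets exact would need a negative amount; discard.
Greek yogurt + chickpeas with both tight: 0.5924 servings and 2.909 servings → $2.92.
banana + chickpeas with both tight: 0.189 servings and 2.943 servings → $2.14.
Cheapest feasible corner: $2.14.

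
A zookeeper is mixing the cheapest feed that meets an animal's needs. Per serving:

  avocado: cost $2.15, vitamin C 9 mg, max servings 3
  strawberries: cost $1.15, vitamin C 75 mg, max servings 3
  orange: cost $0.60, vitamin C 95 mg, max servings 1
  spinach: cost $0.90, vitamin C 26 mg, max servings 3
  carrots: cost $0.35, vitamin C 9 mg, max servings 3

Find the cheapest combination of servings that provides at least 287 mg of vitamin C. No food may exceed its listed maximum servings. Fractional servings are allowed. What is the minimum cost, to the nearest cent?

$3.54

Cost per mg of vitamin C: orange $0.0063, strawberries $0.0153, spinach $0.0346, carrots $0.0389, avocado $0.2389.
Take 1 serving of orange: +95.0 mg vitamin C for $0.60 (total $0.60, still need 192.0 mg).
Take 2.56 servings of strawberries: +192.0 mg vitamin C for $2.94 (total $3.54, still need 0.0 mg).
Filling from the cheapest source first is optimal under one linear minimum: $3.54.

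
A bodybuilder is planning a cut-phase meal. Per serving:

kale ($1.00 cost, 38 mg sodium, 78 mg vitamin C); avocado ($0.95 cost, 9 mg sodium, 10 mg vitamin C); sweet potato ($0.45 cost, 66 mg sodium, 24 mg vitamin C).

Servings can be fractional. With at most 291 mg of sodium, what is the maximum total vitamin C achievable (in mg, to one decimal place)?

597.3 mg

Vitamin C per mg sodium: kale 2.053, avocado 1.111, sweet potato 0.3636.
With no serving limits, spend the whole sodium allowance on kale: 291 mg / 38 mg × 78 mg = 597.3 mg.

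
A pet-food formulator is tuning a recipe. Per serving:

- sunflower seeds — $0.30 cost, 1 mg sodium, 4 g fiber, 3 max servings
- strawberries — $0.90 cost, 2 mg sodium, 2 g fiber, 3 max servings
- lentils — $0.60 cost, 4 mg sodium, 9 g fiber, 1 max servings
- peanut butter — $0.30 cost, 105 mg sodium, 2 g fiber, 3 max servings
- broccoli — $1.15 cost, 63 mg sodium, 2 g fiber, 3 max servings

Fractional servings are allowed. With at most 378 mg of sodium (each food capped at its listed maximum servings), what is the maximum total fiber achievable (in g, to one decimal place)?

Fiber per mg sodium: sunflower seeds 4, lentils 2.25, strawberries 1, broccoli 0.03175, peanut butter 0.01905.
Take 3 servings of sunflower seeds: uses 3 mg sodium, +12.0 g fiber (running total 12.0 g).
Take 1 serving of lentils: uses 4 mg sodium, +9.0 g fiber (running total 21.0 g).
Take 3 servings of strawberries: uses 6 mg sodium, +6.0 g fiber (running total 27.0 g).
Take 3 servings of broccoli: uses 189 mg sodium, +6.0 g fiber (running total 33.0 g).
Take 1.676 servings of peanut butter: uses 176 mg sodium, +3.4 g fiber (running total 36.4 g).
Filling greedily by fiber-per-mg sodium is optimal for one linear limit, giving 36.4 g.

36.4 g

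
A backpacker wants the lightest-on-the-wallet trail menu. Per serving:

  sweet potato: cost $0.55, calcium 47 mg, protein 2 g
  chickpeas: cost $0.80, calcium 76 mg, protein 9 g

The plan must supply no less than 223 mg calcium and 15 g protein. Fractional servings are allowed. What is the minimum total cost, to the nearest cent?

This is a tiny linear program; its minimum lies at a vertex of the feasible set. List the vertices and price them.
sweet potato only: max(223/47, 15/2) = 7.5 servings → $4.12.
chickpeas only: max(223/76, 15/9) = 2.934 servings → $2.35.
sweet potato + chickpeas with both tight: 3.199 servings and 0.9557 servings → $2.52.
Cheapest feasible corner: $2.35.

$2.35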